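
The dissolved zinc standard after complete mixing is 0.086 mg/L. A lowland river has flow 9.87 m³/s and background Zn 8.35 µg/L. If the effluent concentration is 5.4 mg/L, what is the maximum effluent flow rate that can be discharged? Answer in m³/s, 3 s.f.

0.144 m³/s

8.35 µg/L = 0.00835 mg/L.
Mass balance at complete mixing: C_std·(Q_w + Q_r) = Q_w·C_e + Q_r·C_b.
Rearranging, Q_w = Q_r·(C_std − C_b)/(C_e − C_std) = 9.87·(0.086 − 0.00835) / (5.4 − 0.086) = 0.1442 m³/s.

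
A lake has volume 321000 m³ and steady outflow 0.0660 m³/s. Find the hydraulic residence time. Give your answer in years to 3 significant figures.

0.154 yr

Q = 0.0660 m³/s × 3.156e+07 s/yr = 2.083e+06 m³/yr.
Hydraulic residence time τ = V/Q = 321000/2.083e+06 = 0.1541 yr.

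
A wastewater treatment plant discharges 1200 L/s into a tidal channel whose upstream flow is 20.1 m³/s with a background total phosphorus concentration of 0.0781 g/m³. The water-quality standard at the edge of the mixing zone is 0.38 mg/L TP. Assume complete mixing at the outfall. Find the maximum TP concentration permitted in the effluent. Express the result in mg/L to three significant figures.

1200 L/s = 1.2 m³/s.
Mass balance: 0.38·21.3 = 1.2·Cₑ + 20.1·0.0781.
Cₑ = (8.094 − 1.57) / 1.2 = 5.437 mg/L.

5.44 mg/L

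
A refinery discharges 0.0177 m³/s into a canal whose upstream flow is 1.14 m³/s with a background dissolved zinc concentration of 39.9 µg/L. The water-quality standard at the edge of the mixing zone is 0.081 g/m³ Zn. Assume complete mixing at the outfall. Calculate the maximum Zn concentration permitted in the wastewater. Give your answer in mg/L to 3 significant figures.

39.9 µg/L = 0.0399 mg/L.
Mass balance: 0.081·1.158 = 0.0177·Cₑ + 1.14·0.0399.
Cₑ = (0.09377 − 0.04549) / 0.0177 = 2.728 mg/L.

2.73 mg/L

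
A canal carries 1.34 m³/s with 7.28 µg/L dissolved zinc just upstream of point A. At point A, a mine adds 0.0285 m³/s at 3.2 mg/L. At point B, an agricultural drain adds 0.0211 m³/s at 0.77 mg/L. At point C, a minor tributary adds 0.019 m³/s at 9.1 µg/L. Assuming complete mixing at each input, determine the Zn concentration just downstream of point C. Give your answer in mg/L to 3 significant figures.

7.28 µg/L = 0.00728 mg/L.
After input A: C = (1.34·0.00728 + 0.0285·3.2) / 1.369 = 0.07377 mg/L.
After input B: C = (1.369·0.07377 + 0.0211·0.77) / 1.39 = 0.08434 mg/L.
9.1 µg/L = 0.0091 mg/L.
After input C: C = (1.39·0.08434 + 0.019·0.0091) / 1.409 = 0.08333 mg/L.

0.0833 mg/L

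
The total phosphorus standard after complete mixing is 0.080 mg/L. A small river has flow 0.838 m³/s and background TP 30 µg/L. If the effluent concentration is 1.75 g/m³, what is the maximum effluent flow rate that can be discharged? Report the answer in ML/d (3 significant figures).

2.17 ML/d

30 µg/L = 0.03 mg/L.
Mass balance at complete mixing: C_std·(Q_w + Q_r) = Q_w·C_e + Q_r·C_b.
Rearranging, Q_w = Q_r·(C_std − C_b)/(C_e − C_std) = 0.838·(0.08 − 0.03) / (1.75 − 0.08) = 0.02509 m³/s.
= 2.168 ML/d.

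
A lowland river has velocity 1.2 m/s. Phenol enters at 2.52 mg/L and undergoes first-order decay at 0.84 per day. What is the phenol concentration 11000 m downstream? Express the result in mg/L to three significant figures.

Travel time t = 11000 m / 1.2 m/s = 1.1e+04/1.2 = 9167 s = 0.1061 d.
First-order decay: C = 2.52·exp(−0.84·0.1061) = 2.52·0.9147 = 2.305 mg/L.

2.31 mg/L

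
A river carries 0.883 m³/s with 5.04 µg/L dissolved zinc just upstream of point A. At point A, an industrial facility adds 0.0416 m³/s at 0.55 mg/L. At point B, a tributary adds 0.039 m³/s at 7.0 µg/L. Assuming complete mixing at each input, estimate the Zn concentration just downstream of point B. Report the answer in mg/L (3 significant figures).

0.0286 mg/L

5.04 µg/L = 0.00504 mg/L.
After input A: C = (0.883·0.00504 + 0.0416·0.55) / 0.9246 = 0.02956 mg/L.
7.0 µg/L = 0.007 mg/L.
After input B: C = (0.9246·0.02956 + 0.039·0.007) / 0.9636 = 0.02865 mg/L.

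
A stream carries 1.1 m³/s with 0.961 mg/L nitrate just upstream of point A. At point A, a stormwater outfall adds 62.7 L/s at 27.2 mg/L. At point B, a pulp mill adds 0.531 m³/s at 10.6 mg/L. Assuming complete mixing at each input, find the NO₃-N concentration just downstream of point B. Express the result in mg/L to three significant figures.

62.7 L/s = 0.0627 m³/s.
After input A: C = (1.1·0.961 + 0.0627·27.2) / 1.163 = 2.376 mg/L.
After input B: C = (1.163·2.376 + 0.531·10.6) / 1.694 = 4.954 mg/L.

4.95 mg/L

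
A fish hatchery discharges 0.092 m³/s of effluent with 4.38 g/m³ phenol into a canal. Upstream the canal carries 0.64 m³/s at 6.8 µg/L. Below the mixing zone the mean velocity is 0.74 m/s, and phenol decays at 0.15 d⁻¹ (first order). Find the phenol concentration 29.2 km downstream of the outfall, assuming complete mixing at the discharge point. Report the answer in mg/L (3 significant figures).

0.520 mg/L

6.8 µg/L = 0.0068 mg/L.
After complete mixing, C₀ = (0.092·4.38 + 0.64·0.0068) / 0.732 = 0.5564 mg/L.
Travel time t = 2.92e+04 m / 0.74 m/s = 3.946e+04 s = 0.4567 d.
C = 0.5564·exp(−0.15·0.4567) = 0.5564·0.9338 = 0.5196 mg/L.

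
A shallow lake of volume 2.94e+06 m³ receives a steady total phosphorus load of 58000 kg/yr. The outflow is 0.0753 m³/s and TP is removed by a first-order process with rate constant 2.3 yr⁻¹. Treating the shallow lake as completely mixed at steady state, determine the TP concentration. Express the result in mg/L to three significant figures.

Outflow Q = 0.0753 m³/s × 3.156e+07 s/yr = 2.376e+06 m³/yr.
Steady-state CSTR mass balance: W = Q·C + k·V·C, so C = W/(Q + kV).
Q + kV = 2.376e+06 + 2.3·2.94e+06 = 9.138e+06 m³/yr.
C = 58000/9.138e+06 = 0.006347 kg/m³ = 6.347 mg/L.

6.35 mg/L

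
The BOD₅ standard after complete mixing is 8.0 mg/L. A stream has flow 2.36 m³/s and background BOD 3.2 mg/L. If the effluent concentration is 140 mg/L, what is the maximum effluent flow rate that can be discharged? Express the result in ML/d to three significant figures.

Mass balance at complete mixing: C_std·(Q_w + Q_r) = Q_w·C_e + Q_r·C_b.
Rearranging, Q_w = Q_r·(C_std − C_b)/(C_e − C_std) = 2.36·(8 − 3.2) / (140 − 8) = 0.08582 m³/s.
= 7.415 ML/d.

7.41 ML/d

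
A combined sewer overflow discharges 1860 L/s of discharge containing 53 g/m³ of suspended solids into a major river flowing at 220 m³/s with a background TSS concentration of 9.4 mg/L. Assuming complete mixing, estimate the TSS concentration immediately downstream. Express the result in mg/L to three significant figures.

1860 L/s = 1.86 m³/s.
Flow-weighted mixing gives C = (1.86·53 + 220·9.4) / (1.86 + 220) = 2167/221.9 = 9.766 mg/L.

9.77 mg/L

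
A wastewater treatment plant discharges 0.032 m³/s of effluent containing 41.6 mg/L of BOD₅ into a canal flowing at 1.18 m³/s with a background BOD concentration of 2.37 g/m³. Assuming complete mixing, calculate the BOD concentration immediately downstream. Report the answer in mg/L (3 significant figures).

3.41 mg/L

By mass balance at complete mixing, C = (0.032·41.6 + 1.18·2.37) / (0.032 + 1.18) = 4.128/1.212 = 3.406 mg/L.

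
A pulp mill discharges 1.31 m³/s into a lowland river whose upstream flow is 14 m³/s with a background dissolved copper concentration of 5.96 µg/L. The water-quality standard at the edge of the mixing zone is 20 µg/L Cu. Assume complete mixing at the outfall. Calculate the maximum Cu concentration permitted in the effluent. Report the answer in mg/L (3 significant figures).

5.96 µg/L = 0.00596 mg/L.
20 µg/L = 0.02 mg/L.
Mass balance: 0.02·15.31 = 1.31·Cₑ + 14·0.00596.
Cₑ = (0.3062 − 0.08344) / 1.31 = 0.17 mg/L.

0.170 mg/L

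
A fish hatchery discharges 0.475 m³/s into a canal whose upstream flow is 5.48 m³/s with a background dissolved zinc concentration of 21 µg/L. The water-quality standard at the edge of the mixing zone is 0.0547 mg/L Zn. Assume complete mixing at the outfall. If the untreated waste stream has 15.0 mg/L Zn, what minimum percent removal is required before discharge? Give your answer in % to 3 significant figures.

21 µg/L = 0.021 mg/L.
Mass balance: 0.0547·5.955 = 0.475·Cₑ + 5.48·0.021.
Cₑ = (0.3257 − 0.1151) / 0.475 = 0.4435 mg/L.
Required removal = 1 − 0.4435/15.0 = 97.04 %.

97.0 %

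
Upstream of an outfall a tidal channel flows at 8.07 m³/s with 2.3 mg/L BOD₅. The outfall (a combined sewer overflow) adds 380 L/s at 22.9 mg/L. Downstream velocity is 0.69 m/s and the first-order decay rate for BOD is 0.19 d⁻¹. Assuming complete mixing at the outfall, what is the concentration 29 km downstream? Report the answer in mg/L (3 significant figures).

380 L/s = 0.38 m³/s.
After complete mixing, C₀ = (0.38·22.9 + 8.07·2.3) / 8.45 = 3.226 mg/L.
Travel time t = 2.9e+04 m / 0.69 m/s = 4.203e+04 s = 0.4864 d.
C = 3.226·exp(−0.19·0.4864) = 3.226·0.9117 = 2.942 mg/L.

2.94 mg/L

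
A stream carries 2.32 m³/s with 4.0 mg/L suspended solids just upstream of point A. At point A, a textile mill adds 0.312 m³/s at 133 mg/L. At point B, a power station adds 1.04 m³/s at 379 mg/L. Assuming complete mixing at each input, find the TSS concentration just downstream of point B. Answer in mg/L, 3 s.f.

121 mg/L

After input A: C = (2.32·4 + 0.312·133) / 2.632 = 19.29 mg/L.
After input B: C = (2.632·19.29 + 1.04·379) / 3.672 = 121.2 mg/L.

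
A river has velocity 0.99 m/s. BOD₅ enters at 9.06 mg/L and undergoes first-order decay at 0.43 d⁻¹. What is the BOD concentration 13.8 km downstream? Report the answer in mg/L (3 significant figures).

8.45 mg/L

Travel time t = 13.8 km / 0.99 m/s = 1.38e+04/0.99 = 1.394e+04 s = 0.1613 d.
First-order decay: C = 9.06·exp(−0.43·0.1613) = 9.06·0.933 = 8.453 mg/L.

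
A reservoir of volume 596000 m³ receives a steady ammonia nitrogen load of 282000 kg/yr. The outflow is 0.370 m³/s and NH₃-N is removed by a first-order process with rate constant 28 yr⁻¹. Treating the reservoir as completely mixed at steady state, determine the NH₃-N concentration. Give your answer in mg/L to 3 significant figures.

Outflow Q = 0.370 m³/s × 3.156e+07 s/yr = 1.168e+07 m³/yr.
Steady-state CSTR mass balance: W = Q·C + k·V·C, so C = W/(Q + kV).
Q + kV = 1.168e+07 + 28·596000 = 2.836e+07 m³/yr.
C = 282000/2.836e+07 = 0.009942 kg/m³ = 9.942 mg/L.

9.94 mg/L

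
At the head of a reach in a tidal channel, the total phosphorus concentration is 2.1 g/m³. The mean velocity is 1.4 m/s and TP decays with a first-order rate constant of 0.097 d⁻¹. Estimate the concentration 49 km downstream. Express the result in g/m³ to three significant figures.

2.02 g/m³

Travel time t = 49 km / 1.4 m/s = 4.9e+04/1.4 = 3.5e+04 s = 0.4051 d.
First-order decay: C = 2.1·exp(−0.097·0.4051) = 2.1·0.9615 = 2.019 g/m³.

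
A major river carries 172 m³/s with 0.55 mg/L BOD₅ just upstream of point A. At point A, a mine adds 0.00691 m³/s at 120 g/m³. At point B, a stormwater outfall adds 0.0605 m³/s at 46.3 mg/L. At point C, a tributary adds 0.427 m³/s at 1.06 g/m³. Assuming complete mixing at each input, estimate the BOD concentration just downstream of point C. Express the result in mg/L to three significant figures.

0.572 mg/L

After input A: C = (172·0.55 + 0.00691·120) / 172 = 0.5548 mg/L.
After input B: C = (172·0.5548 + 0.0605·46.3) / 172.1 = 0.5709 mg/L.
After input C: C = (172.1·0.5709 + 0.427·1.06) / 172.5 = 0.5721 mg/L.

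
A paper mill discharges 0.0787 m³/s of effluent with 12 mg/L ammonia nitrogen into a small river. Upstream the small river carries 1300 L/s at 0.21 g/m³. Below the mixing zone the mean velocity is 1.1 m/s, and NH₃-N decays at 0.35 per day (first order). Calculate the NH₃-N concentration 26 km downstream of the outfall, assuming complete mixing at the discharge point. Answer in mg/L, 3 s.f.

1300 L/s = 1.3 m³/s.
After complete mixing, C₀ = (0.0787·12 + 1.3·0.21) / 1.379 = 0.883 mg/L.
Travel time t = 2.6e+04 m / 1.1 m/s = 2.364e+04 s = 0.2736 d.
C = 0.883·exp(−0.35·0.2736) = 0.883·0.9087 = 0.8024 mg/L.

0.802 mg/L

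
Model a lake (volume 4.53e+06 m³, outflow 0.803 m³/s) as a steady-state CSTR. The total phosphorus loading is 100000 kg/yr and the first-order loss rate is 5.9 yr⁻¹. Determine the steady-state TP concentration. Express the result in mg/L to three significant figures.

Outflow Q = 0.803 m³/s × 3.156e+07 s/yr = 2.534e+07 m³/yr.
Steady-state CSTR mass balance: W = Q·C + k·V·C, so C = W/(Q + kV).
Q + kV = 2.534e+07 + 5.9·4.53e+06 = 5.207e+07 m³/yr.
C = 100000/5.207e+07 = 0.001921 kg/m³ = 1.921 mg/L.

1.92 mg/L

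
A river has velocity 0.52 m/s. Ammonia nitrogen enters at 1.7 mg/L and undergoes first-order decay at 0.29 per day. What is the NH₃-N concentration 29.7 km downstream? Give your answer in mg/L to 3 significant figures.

1.40 mg/L

Travel time t = 29.7 km / 0.52 m/s = 2.97e+04/0.52 = 5.712e+04 s = 0.6611 d.
First-order decay: C = 1.7·exp(−0.29·0.6611) = 1.7·0.8255 = 1.403 mg/L.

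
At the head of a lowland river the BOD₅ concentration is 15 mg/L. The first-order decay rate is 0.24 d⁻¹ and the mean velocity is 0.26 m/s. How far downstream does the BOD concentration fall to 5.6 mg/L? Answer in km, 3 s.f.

From C = C₀·e^(−kt), t = ln(C₀/C)/k = ln(15/5.6)/0.24 = 0.9853/0.24 = 4.105 d.
Distance = v·t = 0.26 m/s × 3.547e+05 s = 9.222e+04 m = 92.22 km.

92.2 km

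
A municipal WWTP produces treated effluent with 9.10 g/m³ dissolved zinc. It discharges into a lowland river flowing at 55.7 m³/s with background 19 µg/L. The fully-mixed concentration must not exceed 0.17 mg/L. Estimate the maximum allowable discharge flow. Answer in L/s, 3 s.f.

942 L/s

19 µg/L = 0.019 mg/L.
Mass balance at complete mixing: C_std·(Q_w + Q_r) = Q_w·C_e + Q_r·C_b.
Rearranging, Q_w = Q_r·(C_std − C_b)/(C_e − C_std) = 55.7·(0.17 − 0.019) / (9.1 − 0.17) = 0.9418 m³/s.
= 941.8 L/s.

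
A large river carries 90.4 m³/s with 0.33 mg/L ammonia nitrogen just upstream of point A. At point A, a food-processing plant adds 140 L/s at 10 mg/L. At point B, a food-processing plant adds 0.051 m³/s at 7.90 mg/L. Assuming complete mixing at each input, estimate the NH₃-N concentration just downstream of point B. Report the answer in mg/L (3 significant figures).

0.349 mg/L

140 L/s = 0.14 m³/s.
After input A: C = (90.4·0.33 + 0.14·10) / 90.54 = 0.345 mg/L.
After input B: C = (90.54·0.345 + 0.051·7.9) / 90.59 = 0.3492 mg/L.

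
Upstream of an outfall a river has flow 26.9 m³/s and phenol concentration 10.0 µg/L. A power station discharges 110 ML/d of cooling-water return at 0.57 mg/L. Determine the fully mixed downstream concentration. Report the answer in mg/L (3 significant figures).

0.0353 mg/L

110 ML/d = 1.273 m³/s.
10.0 µg/L = 0.01 mg/L.
By mass balance at complete mixing, C = (1.273·0.57 + 26.9·0.01) / (1.273 + 26.9) = 0.9947/28.17 = 0.03531 mg/L.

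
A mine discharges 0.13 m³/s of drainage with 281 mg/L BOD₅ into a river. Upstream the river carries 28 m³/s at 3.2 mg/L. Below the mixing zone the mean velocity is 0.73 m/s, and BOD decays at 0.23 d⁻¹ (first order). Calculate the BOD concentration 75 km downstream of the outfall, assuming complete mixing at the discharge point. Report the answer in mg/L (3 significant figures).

3.41 mg/L

After complete mixing, C₀ = (0.13·281 + 28·3.2) / 28.13 = 4.484 mg/L.
Travel time t = 7.5e+04 m / 0.73 m/s = 1.027e+05 s = 1.189 d.
C = 4.484·exp(−0.23·1.189) = 4.484·0.7607 = 3.411 mg/L.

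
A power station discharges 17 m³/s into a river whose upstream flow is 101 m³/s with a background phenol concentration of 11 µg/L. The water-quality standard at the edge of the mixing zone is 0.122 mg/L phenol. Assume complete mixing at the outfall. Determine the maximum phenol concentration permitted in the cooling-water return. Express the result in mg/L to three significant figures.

0.781 mg/L

11 µg/L = 0.011 mg/L.
Mass balance: 0.122·118 = 17·Cₑ + 101·0.011.
Cₑ = (14.4 − 1.111) / 17 = 0.7815 mg/L.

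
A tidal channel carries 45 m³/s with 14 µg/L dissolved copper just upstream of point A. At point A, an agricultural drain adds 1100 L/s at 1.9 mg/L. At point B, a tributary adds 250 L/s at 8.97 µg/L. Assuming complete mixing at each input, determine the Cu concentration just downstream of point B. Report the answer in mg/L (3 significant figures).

0.0587 mg/L

14 µg/L = 0.014 mg/L.
1100 L/s = 1.1 m³/s.
After input A: C = (45·0.014 + 1.1·1.9) / 46.1 = 0.059 mg/L.
250 L/s = 0.25 m³/s.
8.97 µg/L = 0.00897 mg/L.
After input B: C = (46.1·0.059 + 0.25·0.00897) / 46.35 = 0.05873 mg/L.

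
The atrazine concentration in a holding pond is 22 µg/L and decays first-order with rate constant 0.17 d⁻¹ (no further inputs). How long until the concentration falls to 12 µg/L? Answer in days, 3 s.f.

3.57 d

t = ln(C₀/C)/k = ln(22/12)/0.17 = 0.6061/0.17 = 3.566 d.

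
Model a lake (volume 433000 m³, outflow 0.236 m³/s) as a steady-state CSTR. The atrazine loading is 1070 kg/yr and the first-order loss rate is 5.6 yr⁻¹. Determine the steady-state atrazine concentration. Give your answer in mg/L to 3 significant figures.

0.108 mg/L

Outflow Q = 0.236 m³/s × 3.156e+07 s/yr = 7.448e+06 m³/yr.
Steady-state CSTR mass balance: W = Q·C + k·V·C, so C = W/(Q + kV).
Q + kV = 7.448e+06 + 5.6·433000 = 9.872e+06 m³/yr.
C = 1070/9.872e+06 = 0.0001084 kg/m³ = 0.1084 mg/L.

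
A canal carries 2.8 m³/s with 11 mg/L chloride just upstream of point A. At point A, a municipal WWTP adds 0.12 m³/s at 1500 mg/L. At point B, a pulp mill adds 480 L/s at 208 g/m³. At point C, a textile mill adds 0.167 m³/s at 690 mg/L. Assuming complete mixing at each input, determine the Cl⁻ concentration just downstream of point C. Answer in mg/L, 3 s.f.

119 mg/L

After input A: C = (2.8·11 + 0.12·1500) / 2.92 = 72.19 mg/L.
480 L/s = 0.48 m³/s.
After input B: C = (2.92·72.19 + 0.48·208) / 3.4 = 91.36 mg/L.
After input C: C = (3.4·91.36 + 0.167·690) / 3.567 = 119.4 mg/L.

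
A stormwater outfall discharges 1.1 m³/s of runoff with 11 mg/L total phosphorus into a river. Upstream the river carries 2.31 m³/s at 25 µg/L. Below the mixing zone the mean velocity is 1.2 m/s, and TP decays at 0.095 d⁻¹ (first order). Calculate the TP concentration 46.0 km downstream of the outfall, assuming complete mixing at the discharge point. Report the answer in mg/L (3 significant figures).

25 µg/L = 0.025 mg/L.
After complete mixing, C₀ = (1.1·11 + 2.31·0.025) / 3.41 = 3.565 mg/L.
Travel time t = 4.6e+04 m / 1.2 m/s = 3.833e+04 s = 0.4437 d.
C = 3.565·exp(−0.095·0.4437) = 3.565·0.9587 = 3.418 mg/L.

3.42 mg/L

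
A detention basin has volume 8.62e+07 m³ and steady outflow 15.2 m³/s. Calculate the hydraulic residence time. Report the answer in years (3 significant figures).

Q = 15.2 m³/s × 3.156e+07 s/yr = 4.797e+08 m³/yr.
Hydraulic residence time τ = V/Q = 8.62e+07/4.797e+08 = 0.1797 yr.

0.180 yr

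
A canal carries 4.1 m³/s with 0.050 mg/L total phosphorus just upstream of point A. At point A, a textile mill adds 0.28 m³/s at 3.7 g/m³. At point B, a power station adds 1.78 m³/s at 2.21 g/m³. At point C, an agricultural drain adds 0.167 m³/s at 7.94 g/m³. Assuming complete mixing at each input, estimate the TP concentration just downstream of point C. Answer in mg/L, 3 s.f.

1.03 mg/L

After input A: C = (4.1·0.05 + 0.28·3.7) / 4.38 = 0.2833 mg/L.
After input B: C = (4.38·0.2833 + 1.78·2.21) / 6.16 = 0.8401 mg/L.
After input C: C = (6.16·0.8401 + 0.167·7.94) / 6.327 = 1.027 mg/L.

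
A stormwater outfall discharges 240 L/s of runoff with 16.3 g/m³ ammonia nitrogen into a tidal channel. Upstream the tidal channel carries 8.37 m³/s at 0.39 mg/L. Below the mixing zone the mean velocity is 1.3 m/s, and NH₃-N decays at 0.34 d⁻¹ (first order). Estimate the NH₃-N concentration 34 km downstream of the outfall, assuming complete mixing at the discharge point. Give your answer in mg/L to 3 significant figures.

0.752 mg/L

240 L/s = 0.24 m³/s.
After complete mixing, C₀ = (0.24·16.3 + 8.37·0.39) / 8.61 = 0.8335 mg/L.
Travel time t = 3.4e+04 m / 1.3 m/s = 2.615e+04 s = 0.3027 d.
C = 0.8335·exp(−0.34·0.3027) = 0.8335·0.9022 = 0.752 mg/L.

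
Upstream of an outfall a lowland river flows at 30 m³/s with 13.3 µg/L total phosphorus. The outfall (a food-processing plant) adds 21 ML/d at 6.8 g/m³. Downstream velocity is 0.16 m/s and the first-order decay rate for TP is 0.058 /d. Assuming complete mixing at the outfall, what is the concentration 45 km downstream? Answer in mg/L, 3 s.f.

21 ML/d = 0.2431 m³/s.
13.3 µg/L = 0.0133 mg/L.
After complete mixing, C₀ = (0.2431·6.8 + 30·0.0133) / 30.24 = 0.06784 mg/L.
Travel time t = 4.5e+04 m / 0.16 m/s = 2.812e+05 s = 3.255 d.
C = 0.06784·exp(−0.058·3.255) = 0.06784·0.828 = 0.05617 mg/L.

0.0562 mg/L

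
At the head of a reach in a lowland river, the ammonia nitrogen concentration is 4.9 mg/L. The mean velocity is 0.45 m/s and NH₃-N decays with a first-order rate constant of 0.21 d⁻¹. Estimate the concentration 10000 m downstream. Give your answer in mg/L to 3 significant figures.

Travel time t = 10000 m / 0.45 m/s = 1e+04/0.45 = 2.222e+04 s = 0.2572 d.
First-order decay: C = 4.9·exp(−0.21·0.2572) = 4.9·0.9474 = 4.642 mg/L.

4.64 mg/L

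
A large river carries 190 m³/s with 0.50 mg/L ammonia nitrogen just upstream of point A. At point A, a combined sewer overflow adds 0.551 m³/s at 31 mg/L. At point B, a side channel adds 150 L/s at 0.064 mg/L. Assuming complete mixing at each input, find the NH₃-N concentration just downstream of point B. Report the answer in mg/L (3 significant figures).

0.588 mg/L

After input A: C = (190·0.5 + 0.551·31) / 190.6 = 0.5882 mg/L.
150 L/s = 0.15 m³/s.
After input B: C = (190.6·0.5882 + 0.15·0.064) / 190.7 = 0.5878 mg/L.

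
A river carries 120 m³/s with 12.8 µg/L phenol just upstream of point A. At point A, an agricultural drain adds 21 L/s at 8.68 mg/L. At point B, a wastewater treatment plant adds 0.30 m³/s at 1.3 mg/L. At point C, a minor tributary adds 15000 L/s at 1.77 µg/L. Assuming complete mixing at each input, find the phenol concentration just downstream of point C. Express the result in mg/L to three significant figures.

12.8 µg/L = 0.0128 mg/L.
21 L/s = 0.021 m³/s.
After input A: C = (120·0.0128 + 0.021·8.68) / 120 = 0.01432 mg/L.
After input B: C = (120·0.01432 + 0.3·1.3) / 120.3 = 0.01752 mg/L.
15000 L/s = 15 m³/s.
1.77 µg/L = 0.00177 mg/L.
After input C: C = (120.3·0.01752 + 15·0.00177) / 135.3 = 0.01578 mg/L.

0.0158 mg/L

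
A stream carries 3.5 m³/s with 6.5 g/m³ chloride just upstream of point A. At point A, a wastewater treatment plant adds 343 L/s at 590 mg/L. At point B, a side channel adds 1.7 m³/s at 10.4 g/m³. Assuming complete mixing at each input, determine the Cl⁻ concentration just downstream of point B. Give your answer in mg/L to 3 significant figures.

43.8 mg/L

343 L/s = 0.343 m³/s.
After input A: C = (3.5·6.5 + 0.343·590) / 3.843 = 58.58 mg/L.
After input B: C = (3.843·58.58 + 1.7·10.4) / 5.543 = 43.8 mg/L.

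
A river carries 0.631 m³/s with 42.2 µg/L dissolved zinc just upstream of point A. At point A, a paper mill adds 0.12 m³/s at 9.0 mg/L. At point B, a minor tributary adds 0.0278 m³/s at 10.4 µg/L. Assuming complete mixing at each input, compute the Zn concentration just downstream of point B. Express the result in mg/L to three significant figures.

1.42 mg/L

42.2 µg/L = 0.0422 mg/L.
After input A: C = (0.631·0.0422 + 0.12·9) / 0.751 = 1.474 mg/L.
10.4 µg/L = 0.0104 mg/L.
After input B: C = (0.751·1.474 + 0.0278·0.0104) / 0.7788 = 1.421 mg/L.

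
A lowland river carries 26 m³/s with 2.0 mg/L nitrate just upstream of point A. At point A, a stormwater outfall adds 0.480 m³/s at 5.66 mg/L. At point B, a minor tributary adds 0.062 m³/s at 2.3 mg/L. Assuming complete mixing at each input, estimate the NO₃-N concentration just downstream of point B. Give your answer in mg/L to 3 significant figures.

2.07 mg/L

After input A: C = (26·2 + 0.48·5.66) / 26.48 = 2.066 mg/L.
After input B: C = (26.48·2.066 + 0.062·2.3) / 26.54 = 2.067 mg/L.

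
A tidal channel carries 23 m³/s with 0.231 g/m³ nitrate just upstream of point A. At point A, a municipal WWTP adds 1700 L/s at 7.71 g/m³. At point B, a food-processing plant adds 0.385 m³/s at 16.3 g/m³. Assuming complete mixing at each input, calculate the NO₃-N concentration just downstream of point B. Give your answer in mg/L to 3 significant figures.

1700 L/s = 1.7 m³/s.
After input A: C = (23·0.231 + 1.7·7.71) / 24.7 = 0.7457 mg/L.
After input B: C = (24.7·0.7457 + 0.385·16.3) / 25.09 = 0.9845 mg/L.

0.984 mg/L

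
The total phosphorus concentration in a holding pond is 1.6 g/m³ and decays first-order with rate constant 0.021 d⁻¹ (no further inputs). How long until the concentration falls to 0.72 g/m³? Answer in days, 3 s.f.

38.0 d

t = ln(C₀/C)/k = ln(1.6/0.72)/0.021 = 0.7985/0.021 = 38.02 d.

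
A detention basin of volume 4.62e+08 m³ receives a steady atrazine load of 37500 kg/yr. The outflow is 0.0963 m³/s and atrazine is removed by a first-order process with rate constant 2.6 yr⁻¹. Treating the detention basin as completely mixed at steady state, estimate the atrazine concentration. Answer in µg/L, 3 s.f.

Outflow Q = 0.0963 m³/s × 3.156e+07 s/yr = 3.039e+06 m³/yr.
Steady-state CSTR mass balance: W = Q·C + k·V·C, so C = W/(Q + kV).
Q + kV = 3.039e+06 + 2.6·4.62e+08 = 1.204e+09 m³/yr.
C = 37500/1.204e+09 = 3.114e-05 kg/m³ = 0.03114 mg/L = 31.14 µg/L.

31.1 µg/L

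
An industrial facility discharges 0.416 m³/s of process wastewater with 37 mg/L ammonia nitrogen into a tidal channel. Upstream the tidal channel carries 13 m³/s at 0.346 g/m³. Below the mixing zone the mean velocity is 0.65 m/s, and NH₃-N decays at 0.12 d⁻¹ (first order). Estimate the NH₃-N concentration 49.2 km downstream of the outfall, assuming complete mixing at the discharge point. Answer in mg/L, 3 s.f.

1.33 mg/L

After complete mixing, C₀ = (0.416·37 + 13·0.346) / 13.42 = 1.483 mg/L.
Travel time t = 4.92e+04 m / 0.65 m/s = 7.569e+04 s = 0.8761 d.
C = 1.483·exp(−0.12·0.8761) = 1.483·0.9002 = 1.335 mg/L.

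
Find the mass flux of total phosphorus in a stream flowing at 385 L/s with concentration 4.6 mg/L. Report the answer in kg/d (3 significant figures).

153 kg/d

385 L/s = 0.385 m³/s.
Mass flux = Q·C = 0.385 m³/s × 4.6 g/m³ = 1.771 g/s.
= 1.771 g/s × 86.4 = 153 kg/d.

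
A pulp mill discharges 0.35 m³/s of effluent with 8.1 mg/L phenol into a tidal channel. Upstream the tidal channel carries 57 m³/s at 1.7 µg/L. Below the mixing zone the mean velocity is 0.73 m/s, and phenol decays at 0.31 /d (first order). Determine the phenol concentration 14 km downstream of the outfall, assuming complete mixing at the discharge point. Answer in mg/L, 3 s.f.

0.0477 mg/L

1.7 µg/L = 0.0017 mg/L.
After complete mixing, C₀ = (0.35·8.1 + 57·0.0017) / 57.35 = 0.05112 mg/L.
Travel time t = 1.4e+04 m / 0.73 m/s = 1.918e+04 s = 0.222 d.
C = 0.05112·exp(−0.31·0.222) = 0.05112·0.9335 = 0.04772 mg/L.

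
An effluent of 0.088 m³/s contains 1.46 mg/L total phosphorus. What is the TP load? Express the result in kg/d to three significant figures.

11.1 kg/d

Mass flux = Q·C = 0.088 m³/s × 1.46 g/m³ = 0.1285 g/s.
= 0.1285 g/s × 86.4 = 11.1 kg/d.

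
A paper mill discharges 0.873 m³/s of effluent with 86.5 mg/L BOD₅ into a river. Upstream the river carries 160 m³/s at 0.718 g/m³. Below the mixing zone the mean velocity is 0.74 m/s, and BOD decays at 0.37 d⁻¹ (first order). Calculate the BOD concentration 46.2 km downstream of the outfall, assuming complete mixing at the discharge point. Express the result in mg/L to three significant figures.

After complete mixing, C₀ = (0.873·86.5 + 160·0.718) / 160.9 = 1.184 mg/L.
Travel time t = 4.62e+04 m / 0.74 m/s = 6.243e+04 s = 0.7226 d.
C = 1.184·exp(−0.37·0.7226) = 1.184·0.7654 = 0.9059 mg/L.

0.906 mg/L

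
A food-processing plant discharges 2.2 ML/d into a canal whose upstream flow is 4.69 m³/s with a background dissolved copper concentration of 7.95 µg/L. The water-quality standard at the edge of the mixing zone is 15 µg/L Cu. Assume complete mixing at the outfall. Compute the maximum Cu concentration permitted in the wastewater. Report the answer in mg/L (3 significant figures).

2.2 ML/d = 0.02546 m³/s.
7.95 µg/L = 0.00795 mg/L.
15 µg/L = 0.015 mg/L.
Mass balance: 0.015·4.715 = 0.02546·Cₑ + 4.69·0.00795.
Cₑ = (0.07073 − 0.03729) / 0.02546 = 1.314 mg/L.

1.31 mg/L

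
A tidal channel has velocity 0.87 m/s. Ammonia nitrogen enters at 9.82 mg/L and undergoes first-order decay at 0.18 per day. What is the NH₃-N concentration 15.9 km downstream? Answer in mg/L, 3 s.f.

9.45 mg/L

Travel time t = 15.9 km / 0.87 m/s = 1.59e+04/0.87 = 1.828e+04 s = 0.2115 d.
First-order decay: C = 9.82·exp(−0.18·0.2115) = 9.82·0.9626 = 9.453 mg/L.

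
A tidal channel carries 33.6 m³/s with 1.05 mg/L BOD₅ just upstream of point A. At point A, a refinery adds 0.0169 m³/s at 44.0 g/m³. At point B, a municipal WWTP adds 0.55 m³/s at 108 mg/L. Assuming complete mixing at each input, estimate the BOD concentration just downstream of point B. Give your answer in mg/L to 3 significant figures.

2.79 mg/L

After input A: C = (33.6·1.05 + 0.0169·44) / 33.62 = 1.072 mg/L.
After input B: C = (33.62·1.072 + 0.55·108) / 34.17 = 2.793 mg/L.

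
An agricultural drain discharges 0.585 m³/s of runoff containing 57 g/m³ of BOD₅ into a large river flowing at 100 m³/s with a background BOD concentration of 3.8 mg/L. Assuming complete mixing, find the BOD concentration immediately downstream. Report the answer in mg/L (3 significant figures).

Conservation of mass across the mixing zone: C = (0.585·57 + 100·3.8) / (0.585 + 100) = 413.3/100.6 = 4.109 mg/L.

4.11 mg/L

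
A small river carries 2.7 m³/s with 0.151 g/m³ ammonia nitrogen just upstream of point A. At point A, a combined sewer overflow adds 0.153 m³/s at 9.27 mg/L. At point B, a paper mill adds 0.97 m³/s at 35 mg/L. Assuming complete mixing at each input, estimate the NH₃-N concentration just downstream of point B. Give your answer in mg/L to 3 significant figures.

9.36 mg/L

After input A: C = (2.7·0.151 + 0.153·9.27) / 2.853 = 0.64 mg/L.
After input B: C = (2.853·0.64 + 0.97·35) / 3.823 = 9.358 mg/L.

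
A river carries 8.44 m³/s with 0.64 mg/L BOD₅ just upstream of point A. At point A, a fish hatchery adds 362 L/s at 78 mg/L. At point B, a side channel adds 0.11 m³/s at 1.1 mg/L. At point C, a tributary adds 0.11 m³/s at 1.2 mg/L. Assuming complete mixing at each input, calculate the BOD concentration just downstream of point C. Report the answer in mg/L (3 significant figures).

3.76 mg/L

362 L/s = 0.362 m³/s.
After input A: C = (8.44·0.64 + 0.362·78) / 8.802 = 3.822 mg/L.
After input B: C = (8.802·3.822 + 0.11·1.1) / 8.912 = 3.788 mg/L.
After input C: C = (8.912·3.788 + 0.11·1.2) / 9.022 = 3.756 mg/L.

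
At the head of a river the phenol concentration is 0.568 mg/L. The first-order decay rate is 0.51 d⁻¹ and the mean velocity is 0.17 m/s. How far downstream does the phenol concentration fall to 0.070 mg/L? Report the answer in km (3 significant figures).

From C = C₀·e^(−kt), t = ln(C₀/C)/k = ln(0.568/0.070)/0.51 = 2.094/0.51 = 4.105 d.
Distance = v·t = 0.17 m/s × 3.547e+05 s = 6.03e+04 m = 60.3 km.

60.3 km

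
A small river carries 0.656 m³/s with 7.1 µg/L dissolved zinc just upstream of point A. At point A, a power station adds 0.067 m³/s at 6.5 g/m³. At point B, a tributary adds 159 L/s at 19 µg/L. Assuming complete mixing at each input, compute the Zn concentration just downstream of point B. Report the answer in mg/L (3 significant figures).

0.502 mg/L

7.1 µg/L = 0.0071 mg/L.
After input A: C = (0.656·0.0071 + 0.067·6.5) / 0.723 = 0.6088 mg/L.
159 L/s = 0.159 m³/s.
19 µg/L = 0.019 mg/L.
After input B: C = (0.723·0.6088 + 0.159·0.019) / 0.882 = 0.5025 mg/L.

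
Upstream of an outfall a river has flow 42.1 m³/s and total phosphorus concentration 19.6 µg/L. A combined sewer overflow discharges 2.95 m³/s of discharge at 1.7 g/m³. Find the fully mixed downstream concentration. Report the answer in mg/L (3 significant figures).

0.130 mg/L

19.6 µg/L = 0.0196 mg/L.
Conservation of mass across the mixing zone: C = (2.95·1.7 + 42.1·0.0196) / (2.95 + 42.1) = 5.84/45.05 = 0.1296 mg/L.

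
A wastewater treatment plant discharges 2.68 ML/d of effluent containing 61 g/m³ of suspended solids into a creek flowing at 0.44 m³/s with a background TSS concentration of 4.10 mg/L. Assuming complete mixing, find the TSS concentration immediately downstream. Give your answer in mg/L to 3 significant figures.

2.68 ML/d = 0.03102 m³/s.
Flow-weighted mixing gives C = (0.03102·61 + 0.44·4.1) / (0.03102 + 0.44) = 3.696/0.471 = 7.847 mg/L.

7.85 mg/L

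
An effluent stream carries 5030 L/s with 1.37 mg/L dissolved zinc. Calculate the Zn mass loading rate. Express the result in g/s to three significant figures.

5030 L/s = 5.03 m³/s.
Mass flux = Q·C = 5.03 m³/s × 1.37 g/m³ = 6.891 g/s.

6.89 g/s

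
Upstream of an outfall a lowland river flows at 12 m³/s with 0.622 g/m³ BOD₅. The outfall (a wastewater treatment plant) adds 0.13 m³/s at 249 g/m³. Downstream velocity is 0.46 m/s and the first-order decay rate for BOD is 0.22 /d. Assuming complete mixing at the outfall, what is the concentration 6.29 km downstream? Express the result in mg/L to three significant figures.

3.17 mg/L

After complete mixing, C₀ = (0.13·249 + 12·0.622) / 12.13 = 3.284 mg/L.
Travel time t = 6290 m / 0.46 m/s = 1.367e+04 s = 0.1583 d.
C = 3.284·exp(−0.22·0.1583) = 3.284·0.9658 = 3.172 mg/L.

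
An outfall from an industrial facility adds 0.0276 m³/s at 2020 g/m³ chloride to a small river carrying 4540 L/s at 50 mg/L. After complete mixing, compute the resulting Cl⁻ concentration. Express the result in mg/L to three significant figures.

61.9 mg/L

4540 L/s = 4.54 m³/s.
Flow-weighted mixing gives C = (0.0276·2020 + 4.54·50) / (0.0276 + 4.54) = 282.8/4.568 = 61.9 mg/L.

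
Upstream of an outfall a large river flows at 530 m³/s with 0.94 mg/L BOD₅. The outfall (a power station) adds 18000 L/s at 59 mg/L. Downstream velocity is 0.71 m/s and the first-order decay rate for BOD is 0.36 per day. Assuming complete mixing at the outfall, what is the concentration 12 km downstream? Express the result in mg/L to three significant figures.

2.65 mg/L

18000 L/s = 18 m³/s.
After complete mixing, C₀ = (18·59 + 530·0.94) / 548 = 2.847 mg/L.
Travel time t = 1.2e+04 m / 0.71 m/s = 1.69e+04 s = 0.1956 d.
C = 2.847·exp(−0.36·0.1956) = 2.847·0.932 = 2.653 mg/L.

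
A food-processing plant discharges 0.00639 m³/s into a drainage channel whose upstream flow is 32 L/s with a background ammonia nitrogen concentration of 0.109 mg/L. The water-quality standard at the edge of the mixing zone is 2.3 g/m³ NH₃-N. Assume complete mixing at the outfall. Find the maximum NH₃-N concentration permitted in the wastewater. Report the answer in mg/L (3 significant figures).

13.3 mg/L

32 L/s = 0.032 m³/s.
Mass balance: 2.3·0.03839 = 0.00639·Cₑ + 0.032·0.109.
Cₑ = (0.0883 − 0.003488) / 0.00639 = 13.27 mg/L.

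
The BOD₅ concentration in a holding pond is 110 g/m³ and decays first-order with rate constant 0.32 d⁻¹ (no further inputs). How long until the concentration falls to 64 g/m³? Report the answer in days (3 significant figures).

t = ln(C₀/C)/k = ln(110/64)/0.32 = 0.5416/0.32 = 1.692 d.

1.69 d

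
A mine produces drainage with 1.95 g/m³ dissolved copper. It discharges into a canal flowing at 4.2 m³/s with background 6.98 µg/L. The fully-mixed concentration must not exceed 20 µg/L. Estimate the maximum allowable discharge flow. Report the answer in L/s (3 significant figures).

6.98 µg/L = 0.00698 mg/L.
20 µg/L = 0.02 mg/L.
Mass balance at complete mixing: C_std·(Q_w + Q_r) = Q_w·C_e + Q_r·C_b.
Rearranging, Q_w = Q_r·(C_std − C_b)/(C_e − C_std) = 4.2·(0.02 − 0.00698) / (1.95 − 0.02) = 0.02833 m³/s.
= 28.33 L/s.

28.3 L/s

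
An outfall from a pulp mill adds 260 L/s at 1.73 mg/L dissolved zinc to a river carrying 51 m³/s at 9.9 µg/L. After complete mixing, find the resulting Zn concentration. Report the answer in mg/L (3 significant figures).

260 L/s = 0.26 m³/s.
9.9 µg/L = 0.0099 mg/L.
Flow-weighted mixing gives C = (0.26·1.73 + 51·0.0099) / (0.26 + 51) = 0.9547/51.26 = 0.01862 mg/L.

0.0186 mg/L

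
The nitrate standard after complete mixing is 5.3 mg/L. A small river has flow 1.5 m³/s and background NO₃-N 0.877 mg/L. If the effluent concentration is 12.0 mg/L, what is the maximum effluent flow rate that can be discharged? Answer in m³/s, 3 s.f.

0.990 m³/s

Mass balance at complete mixing: C_std·(Q_w + Q_r) = Q_w·C_e + Q_r·C_b.
Rearranging, Q_w = Q_r·(C_std − C_b)/(C_e − C_std) = 1.5·(5.3 − 0.877) / (12 − 5.3) = 0.9902 m³/s.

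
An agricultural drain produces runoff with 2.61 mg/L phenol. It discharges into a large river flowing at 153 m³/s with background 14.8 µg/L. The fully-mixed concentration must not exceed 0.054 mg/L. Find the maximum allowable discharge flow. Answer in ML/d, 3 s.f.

14.8 µg/L = 0.0148 mg/L.
Mass balance at complete mixing: C_std·(Q_w + Q_r) = Q_w·C_e + Q_r·C_b.
Rearranging, Q_w = Q_r·(C_std − C_b)/(C_e − C_std) = 153·(0.054 − 0.0148) / (2.61 − 0.054) = 2.346 m³/s.
= 202.7 ML/d.

203 ML/d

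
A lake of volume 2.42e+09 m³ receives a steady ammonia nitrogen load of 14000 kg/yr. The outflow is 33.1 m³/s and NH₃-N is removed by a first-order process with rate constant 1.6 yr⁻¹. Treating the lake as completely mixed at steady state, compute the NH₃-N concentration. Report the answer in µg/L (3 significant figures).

Outflow Q = 33.1 m³/s × 3.156e+07 s/yr = 1.045e+09 m³/yr.
Steady-state CSTR mass balance: W = Q·C + k·V·C, so C = W/(Q + kV).
Q + kV = 1.045e+09 + 1.6·2.42e+09 = 4.917e+09 m³/yr.
C = 14000/4.917e+09 = 2.848e-06 kg/m³ = 0.002848 mg/L = 2.848 µg/L.

2.85 µg/L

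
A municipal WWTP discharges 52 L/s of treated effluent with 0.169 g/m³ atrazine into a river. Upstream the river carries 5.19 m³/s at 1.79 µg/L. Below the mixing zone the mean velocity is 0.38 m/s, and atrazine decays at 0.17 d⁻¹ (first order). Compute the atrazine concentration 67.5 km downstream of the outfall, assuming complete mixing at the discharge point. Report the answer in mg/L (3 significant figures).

52 L/s = 0.052 m³/s.
1.79 µg/L = 0.00179 mg/L.
After complete mixing, C₀ = (0.052·0.169 + 5.19·0.00179) / 5.242 = 0.003449 mg/L.
Travel time t = 6.75e+04 m / 0.38 m/s = 1.776e+05 s = 2.056 d.
C = 0.003449·exp(−0.17·2.056) = 0.003449·0.705 = 0.002431 mg/L.

0.00243 mg/L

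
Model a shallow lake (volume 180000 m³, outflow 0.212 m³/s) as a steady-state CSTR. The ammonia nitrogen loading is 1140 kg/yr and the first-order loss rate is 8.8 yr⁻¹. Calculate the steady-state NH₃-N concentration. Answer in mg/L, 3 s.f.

0.138 mg/L

Outflow Q = 0.212 m³/s × 3.156e+07 s/yr = 6.69e+06 m³/yr.
Steady-state CSTR mass balance: W = Q·C + k·V·C, so C = W/(Q + kV).
Q + kV = 6.69e+06 + 8.8·180000 = 8.274e+06 m³/yr.
C = 1140/8.274e+06 = 0.0001378 kg/m³ = 0.1378 mg/L.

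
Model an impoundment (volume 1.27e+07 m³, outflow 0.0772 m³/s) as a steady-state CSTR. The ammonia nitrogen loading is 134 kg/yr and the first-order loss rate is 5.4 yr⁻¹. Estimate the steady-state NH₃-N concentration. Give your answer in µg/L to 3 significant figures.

Outflow Q = 0.0772 m³/s × 3.156e+07 s/yr = 2.436e+06 m³/yr.
Steady-state CSTR mass balance: W = Q·C + k·V·C, so C = W/(Q + kV).
Q + kV = 2.436e+06 + 5.4·1.27e+07 = 7.102e+07 m³/yr.
C = 134/7.102e+07 = 1.887e-06 kg/m³ = 0.001887 mg/L = 1.887 µg/L.

1.89 µg/L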